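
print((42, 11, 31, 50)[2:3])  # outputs (31,)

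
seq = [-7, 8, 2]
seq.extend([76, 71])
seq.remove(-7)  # [8, 2, 76, 71]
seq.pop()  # 71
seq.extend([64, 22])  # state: [8, 2, 76, 64, 22]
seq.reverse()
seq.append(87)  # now [22, 64, 76, 2, 8, 87]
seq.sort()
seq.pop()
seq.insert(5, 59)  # [2, 8, 22, 64, 76, 59]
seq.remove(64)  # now [2, 8, 22, 76, 59]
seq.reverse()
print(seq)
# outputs [59, 76, 22, 8, 2]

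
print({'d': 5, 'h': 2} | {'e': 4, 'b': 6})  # {'d': 5, 'h': 2, 'e': 4, 'b': 6}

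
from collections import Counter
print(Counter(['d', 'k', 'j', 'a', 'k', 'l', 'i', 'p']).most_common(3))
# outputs [('k', 2), ('d', 1), ('j', 1)]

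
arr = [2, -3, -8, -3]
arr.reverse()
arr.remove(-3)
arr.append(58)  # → [-8, -3, 2, 58]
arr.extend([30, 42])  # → [-8, -3, 2, 58, 30, 42]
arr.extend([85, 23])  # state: [-8, -3, 2, 58, 30, 42, 85, 23]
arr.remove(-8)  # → [-3, 2, 58, 30, 42, 85, 23]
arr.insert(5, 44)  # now [-3, 2, 58, 30, 42, 44, 85, 23]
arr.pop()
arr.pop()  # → 85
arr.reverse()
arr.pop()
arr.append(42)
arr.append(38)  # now [44, 42, 30, 58, 2, 42, 38]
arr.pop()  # 38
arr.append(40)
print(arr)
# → [44, 42, 30, 58, 2, 42, 40]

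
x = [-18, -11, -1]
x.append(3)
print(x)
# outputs [-18, -11, -1, 3]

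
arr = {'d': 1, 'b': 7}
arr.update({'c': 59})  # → {'d': 1, 'b': 7, 'c': 59}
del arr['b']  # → {'d': 1, 'c': 59}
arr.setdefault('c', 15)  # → 59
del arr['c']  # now {'d': 1}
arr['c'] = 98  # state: {'d': 1, 'c': 98}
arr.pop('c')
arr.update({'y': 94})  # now {'d': 1, 'y': 94}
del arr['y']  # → {'d': 1}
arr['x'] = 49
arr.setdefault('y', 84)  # 84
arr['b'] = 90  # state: {'d': 1, 'x': 49, 'y': 84, 'b': 90}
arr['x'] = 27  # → {'d': 1, 'x': 27, 'y': 84, 'b': 90}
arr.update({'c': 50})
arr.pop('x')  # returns 27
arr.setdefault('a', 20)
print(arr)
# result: {'d': 1, 'y': 84, 'b': 90, 'c': 50, 'a': 20}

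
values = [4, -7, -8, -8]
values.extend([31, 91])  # [4, -7, -8, -8, 31, 91]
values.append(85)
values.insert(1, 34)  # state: [4, 34, -7, -8, -8, 31, 91, 85]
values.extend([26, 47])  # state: [4, 34, -7, -8, -8, 31, 91, 85, 26, 47]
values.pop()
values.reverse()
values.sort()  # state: [-8, -8, -7, 4, 26, 31, 34, 85, 91]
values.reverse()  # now [91, 85, 34, 31, 26, 4, -7, -8, -8]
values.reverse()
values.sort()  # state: [-8, -8, -7, 4, 26, 31, 34, 85, 91]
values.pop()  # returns 91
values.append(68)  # [-8, -8, -7, 4, 26, 31, 34, 85, 68]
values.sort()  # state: [-8, -8, -7, 4, 26, 31, 34, 68, 85]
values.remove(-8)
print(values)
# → [-8, -7, 4, 26, 31, 34, 68, 85]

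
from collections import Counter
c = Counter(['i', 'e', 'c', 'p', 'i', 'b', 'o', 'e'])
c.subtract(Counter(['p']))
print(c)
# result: Counter({'i': 2, 'e': 2, 'c': 1, 'b': 1, 'o': 1, 'p': 0})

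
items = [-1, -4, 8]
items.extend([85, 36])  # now [-1, -4, 8, 85, 36]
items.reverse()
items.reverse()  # [-1, -4, 8, 85, 36]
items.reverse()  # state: [36, 85, 8, -4, -1]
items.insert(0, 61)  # [61, 36, 85, 8, -4, -1]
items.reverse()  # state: [-1, -4, 8, 85, 36, 61]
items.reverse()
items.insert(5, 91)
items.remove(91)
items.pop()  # -1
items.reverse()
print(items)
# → [-4, 8, 85, 36, 61]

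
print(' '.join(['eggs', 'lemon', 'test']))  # eggs lemon test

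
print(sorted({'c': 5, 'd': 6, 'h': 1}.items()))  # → [('c', 5), ('d', 6), ('h', 1)]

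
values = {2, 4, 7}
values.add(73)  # {2, 4, 7, 73}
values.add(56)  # {2, 4, 7, 56, 73}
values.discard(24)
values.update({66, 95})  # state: {2, 4, 7, 56, 66, 73, 95}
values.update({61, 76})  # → {2, 4, 7, 56, 61, 66, 73, 76, 95}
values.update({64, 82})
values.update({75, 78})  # {2, 4, 7, 56, 61, 64, 66, 73, 75, 76, 78, 82, 95}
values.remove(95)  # {2, 4, 7, 56, 61, 64, 66, 73, 75, 76, 78, 82}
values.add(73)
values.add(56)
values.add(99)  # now {2, 4, 7, 56, 61, 64, 66, 73, 75, 76, 78, 82, 99}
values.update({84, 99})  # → {2, 4, 7, 56, 61, 64, 66, 73, 75, 76, 78, 82, 84, 99}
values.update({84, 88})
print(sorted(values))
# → [2, 4, 7, 56, 61, 64, 66, 73, 75, 76, 78, 82, 84, 88, 99]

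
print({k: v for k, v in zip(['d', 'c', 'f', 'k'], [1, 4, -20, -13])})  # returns {'d': 1, 'c': 4, 'f': -20, 'k': -13}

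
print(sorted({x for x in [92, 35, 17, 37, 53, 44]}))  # [17, 35, 37, 44, 53, 92]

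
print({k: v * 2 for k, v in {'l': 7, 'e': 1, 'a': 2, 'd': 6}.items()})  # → {'l': 14, 'e': 2, 'a': 4, 'd': 12}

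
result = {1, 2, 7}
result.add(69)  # {1, 2, 7, 69}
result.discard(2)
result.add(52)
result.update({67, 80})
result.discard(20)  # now {1, 7, 52, 67, 69, 80}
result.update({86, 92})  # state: {1, 7, 52, 67, 69, 80, 86, 92}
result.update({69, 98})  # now {1, 7, 52, 67, 69, 80, 86, 92, 98}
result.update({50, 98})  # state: {1, 7, 50, 52, 67, 69, 80, 86, 92, 98}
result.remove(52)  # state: {1, 7, 50, 67, 69, 80, 86, 92, 98}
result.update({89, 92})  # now {1, 7, 50, 67, 69, 80, 86, 89, 92, 98}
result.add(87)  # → {1, 7, 50, 67, 69, 80, 86, 87, 89, 92, 98}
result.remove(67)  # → {1, 7, 50, 69, 80, 86, 87, 89, 92, 98}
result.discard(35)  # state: {1, 7, 50, 69, 80, 86, 87, 89, 92, 98}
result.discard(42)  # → {1, 7, 50, 69, 80, 86, 87, 89, 92, 98}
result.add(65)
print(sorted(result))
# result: [1, 7, 50, 65, 69, 80, 86, 87, 89, 92, 98]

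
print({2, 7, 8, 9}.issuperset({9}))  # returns True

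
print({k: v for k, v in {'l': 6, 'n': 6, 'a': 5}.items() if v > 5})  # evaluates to {'l': 6, 'n': 6}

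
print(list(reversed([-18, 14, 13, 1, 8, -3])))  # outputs [-3, 8, 1, 13, 14, -18]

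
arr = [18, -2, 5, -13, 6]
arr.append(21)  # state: [18, -2, 5, -13, 6, 21]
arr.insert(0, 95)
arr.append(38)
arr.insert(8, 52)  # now [95, 18, -2, 5, -13, 6, 21, 38, 52]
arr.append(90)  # [95, 18, -2, 5, -13, 6, 21, 38, 52, 90]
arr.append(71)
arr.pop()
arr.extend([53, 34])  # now [95, 18, -2, 5, -13, 6, 21, 38, 52, 90, 53, 34]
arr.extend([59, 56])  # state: [95, 18, -2, 5, -13, 6, 21, 38, 52, 90, 53, 34, 59, 56]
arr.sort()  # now [-13, -2, 5, 6, 18, 21, 34, 38, 52, 53, 56, 59, 90, 95]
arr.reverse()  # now [95, 90, 59, 56, 53, 52, 38, 34, 21, 18, 6, 5, -2, -13]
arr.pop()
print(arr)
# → [95, 90, 59, 56, 53, 52, 38, 34, 21, 18, 6, 5, -2]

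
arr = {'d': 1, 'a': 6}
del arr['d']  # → {'a': 6}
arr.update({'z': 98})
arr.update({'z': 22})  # {'a': 6, 'z': 22}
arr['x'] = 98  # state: {'a': 6, 'z': 22, 'x': 98}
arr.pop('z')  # 22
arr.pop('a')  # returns 6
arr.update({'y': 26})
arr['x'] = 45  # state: {'x': 45, 'y': 26}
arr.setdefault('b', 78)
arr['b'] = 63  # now {'x': 45, 'y': 26, 'b': 63}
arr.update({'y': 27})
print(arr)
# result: {'x': 45, 'y': 27, 'b': 63}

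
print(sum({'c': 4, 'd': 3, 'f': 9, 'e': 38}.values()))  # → 54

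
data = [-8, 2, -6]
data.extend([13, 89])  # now [-8, 2, -6, 13, 89]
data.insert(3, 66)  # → [-8, 2, -6, 66, 13, 89]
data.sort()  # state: [-8, -6, 2, 13, 66, 89]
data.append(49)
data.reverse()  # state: [49, 89, 66, 13, 2, -6, -8]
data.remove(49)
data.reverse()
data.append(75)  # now [-8, -6, 2, 13, 66, 89, 75]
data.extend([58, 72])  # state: [-8, -6, 2, 13, 66, 89, 75, 58, 72]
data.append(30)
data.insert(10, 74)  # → [-8, -6, 2, 13, 66, 89, 75, 58, 72, 30, 74]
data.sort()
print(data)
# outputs [-8, -6, 2, 13, 30, 58, 66, 72, 74, 75, 89]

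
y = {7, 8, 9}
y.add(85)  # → {7, 8, 9, 85}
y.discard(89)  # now {7, 8, 9, 85}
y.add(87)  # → {7, 8, 9, 85, 87}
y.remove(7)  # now {8, 9, 85, 87}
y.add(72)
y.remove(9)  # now {8, 72, 85, 87}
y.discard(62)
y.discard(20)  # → {8, 72, 85, 87}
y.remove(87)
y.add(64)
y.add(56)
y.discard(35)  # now {8, 56, 64, 72, 85}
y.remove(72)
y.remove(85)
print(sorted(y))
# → [8, 56, 64]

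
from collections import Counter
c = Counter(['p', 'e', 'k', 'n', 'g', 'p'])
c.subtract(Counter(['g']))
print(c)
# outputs Counter({'p': 2, 'e': 1, 'k': 1, 'n': 1, 'g': 0})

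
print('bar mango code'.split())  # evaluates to ['bar', 'mango', 'code']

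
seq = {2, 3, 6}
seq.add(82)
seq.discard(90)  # {2, 3, 6, 82}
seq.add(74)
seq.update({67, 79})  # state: {2, 3, 6, 67, 74, 79, 82}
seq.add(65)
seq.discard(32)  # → {2, 3, 6, 65, 67, 74, 79, 82}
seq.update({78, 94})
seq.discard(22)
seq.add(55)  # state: {2, 3, 6, 55, 65, 67, 74, 78, 79, 82, 94}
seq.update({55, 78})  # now {2, 3, 6, 55, 65, 67, 74, 78, 79, 82, 94}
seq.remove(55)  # {2, 3, 6, 65, 67, 74, 78, 79, 82, 94}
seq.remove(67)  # {2, 3, 6, 65, 74, 78, 79, 82, 94}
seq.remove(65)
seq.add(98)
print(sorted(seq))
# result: [2, 3, 6, 74, 78, 79, 82, 94, 98]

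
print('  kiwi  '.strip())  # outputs kiwi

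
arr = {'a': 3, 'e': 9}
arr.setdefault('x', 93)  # 93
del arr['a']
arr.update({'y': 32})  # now {'e': 9, 'x': 93, 'y': 32}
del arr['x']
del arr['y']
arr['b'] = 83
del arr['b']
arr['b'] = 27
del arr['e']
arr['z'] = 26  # {'b': 27, 'z': 26}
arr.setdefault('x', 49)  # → 49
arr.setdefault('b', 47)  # 27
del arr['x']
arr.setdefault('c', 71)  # 71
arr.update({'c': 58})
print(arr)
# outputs {'b': 27, 'z': 26, 'c': 58}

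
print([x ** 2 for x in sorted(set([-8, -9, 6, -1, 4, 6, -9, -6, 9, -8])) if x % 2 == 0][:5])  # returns [64, 36, 16, 36]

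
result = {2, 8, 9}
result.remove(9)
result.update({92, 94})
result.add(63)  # {2, 8, 63, 92, 94}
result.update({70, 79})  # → {2, 8, 63, 70, 79, 92, 94}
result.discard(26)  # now {2, 8, 63, 70, 79, 92, 94}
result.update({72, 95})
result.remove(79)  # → {2, 8, 63, 70, 72, 92, 94, 95}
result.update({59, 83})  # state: {2, 8, 59, 63, 70, 72, 83, 92, 94, 95}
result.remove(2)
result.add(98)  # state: {8, 59, 63, 70, 72, 83, 92, 94, 95, 98}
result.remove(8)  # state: {59, 63, 70, 72, 83, 92, 94, 95, 98}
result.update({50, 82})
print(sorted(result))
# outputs [50, 59, 63, 70, 72, 82, 83, 92, 94, 95, 98]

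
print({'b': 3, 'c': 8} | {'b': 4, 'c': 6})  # {'b': 4, 'c': 6}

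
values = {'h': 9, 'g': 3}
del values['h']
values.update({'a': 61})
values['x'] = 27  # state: {'g': 3, 'a': 61, 'x': 27}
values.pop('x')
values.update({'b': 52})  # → {'g': 3, 'a': 61, 'b': 52}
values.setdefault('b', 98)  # 52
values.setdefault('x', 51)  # 51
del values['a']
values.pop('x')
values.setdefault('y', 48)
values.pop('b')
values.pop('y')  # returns 48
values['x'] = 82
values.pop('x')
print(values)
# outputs {'g': 3}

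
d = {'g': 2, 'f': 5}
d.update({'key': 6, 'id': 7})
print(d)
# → {'g': 2, 'f': 5, 'key': 6, 'id': 7}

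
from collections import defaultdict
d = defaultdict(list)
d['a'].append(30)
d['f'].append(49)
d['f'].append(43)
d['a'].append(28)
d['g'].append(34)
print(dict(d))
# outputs {'a': [30, 28], 'f': [49, 43], 'g': [34]}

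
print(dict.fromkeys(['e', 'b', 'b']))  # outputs {'e': None, 'b': None}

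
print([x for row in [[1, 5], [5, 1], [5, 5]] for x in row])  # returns [1, 5, 5, 1, 5, 5]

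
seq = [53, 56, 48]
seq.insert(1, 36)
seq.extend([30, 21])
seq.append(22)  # [53, 36, 56, 48, 30, 21, 22]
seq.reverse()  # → [22, 21, 30, 48, 56, 36, 53]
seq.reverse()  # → [53, 36, 56, 48, 30, 21, 22]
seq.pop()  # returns 22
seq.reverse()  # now [21, 30, 48, 56, 36, 53]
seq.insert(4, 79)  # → [21, 30, 48, 56, 79, 36, 53]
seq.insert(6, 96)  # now [21, 30, 48, 56, 79, 36, 96, 53]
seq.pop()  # 53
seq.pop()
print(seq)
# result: [21, 30, 48, 56, 79, 36]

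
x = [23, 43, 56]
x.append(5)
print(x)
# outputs [23, 43, 56, 5]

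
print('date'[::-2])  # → ea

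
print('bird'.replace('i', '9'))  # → b9rd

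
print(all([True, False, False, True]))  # False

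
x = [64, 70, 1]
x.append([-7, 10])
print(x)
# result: [64, 70, 1, [-7, 10]]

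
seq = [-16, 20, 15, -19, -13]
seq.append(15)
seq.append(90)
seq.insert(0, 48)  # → [48, -16, 20, 15, -19, -13, 15, 90]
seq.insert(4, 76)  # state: [48, -16, 20, 15, 76, -19, -13, 15, 90]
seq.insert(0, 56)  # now [56, 48, -16, 20, 15, 76, -19, -13, 15, 90]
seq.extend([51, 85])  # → [56, 48, -16, 20, 15, 76, -19, -13, 15, 90, 51, 85]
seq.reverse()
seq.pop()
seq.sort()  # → [-19, -16, -13, 15, 15, 20, 48, 51, 76, 85, 90]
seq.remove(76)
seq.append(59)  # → [-19, -16, -13, 15, 15, 20, 48, 51, 85, 90, 59]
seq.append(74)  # [-19, -16, -13, 15, 15, 20, 48, 51, 85, 90, 59, 74]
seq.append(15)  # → [-19, -16, -13, 15, 15, 20, 48, 51, 85, 90, 59, 74, 15]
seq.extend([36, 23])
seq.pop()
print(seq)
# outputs [-19, -16, -13, 15, 15, 20, 48, 51, 85, 90, 59, 74, 15, 36]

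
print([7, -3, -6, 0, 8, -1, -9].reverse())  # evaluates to None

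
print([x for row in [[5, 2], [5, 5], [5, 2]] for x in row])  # [5, 2, 5, 5, 5, 2]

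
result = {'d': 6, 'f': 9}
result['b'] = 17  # {'d': 6, 'f': 9, 'b': 17}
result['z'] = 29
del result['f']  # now {'d': 6, 'b': 17, 'z': 29}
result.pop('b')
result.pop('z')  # 29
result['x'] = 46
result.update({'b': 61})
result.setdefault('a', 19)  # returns 19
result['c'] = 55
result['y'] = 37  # {'d': 6, 'x': 46, 'b': 61, 'a': 19, 'c': 55, 'y': 37}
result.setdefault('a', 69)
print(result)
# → {'d': 6, 'x': 46, 'b': 61, 'a': 19, 'c': 55, 'y': 37}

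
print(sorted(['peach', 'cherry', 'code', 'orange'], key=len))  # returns ['code', 'peach', 'cherry', 'orange']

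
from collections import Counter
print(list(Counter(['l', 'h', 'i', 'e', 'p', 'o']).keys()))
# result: ['l', 'h', 'i', 'e', 'p', 'o']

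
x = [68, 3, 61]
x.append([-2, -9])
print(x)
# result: [68, 3, 61, [-2, -9]]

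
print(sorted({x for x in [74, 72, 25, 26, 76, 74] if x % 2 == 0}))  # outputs [26, 72, 74, 76]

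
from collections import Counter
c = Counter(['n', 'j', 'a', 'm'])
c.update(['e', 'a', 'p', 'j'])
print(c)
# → Counter({'j': 2, 'a': 2, 'n': 1, 'm': 1, 'e': 1, 'p': 1})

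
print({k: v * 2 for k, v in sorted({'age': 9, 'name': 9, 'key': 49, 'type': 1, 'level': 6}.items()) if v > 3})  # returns {'age': 18, 'key': 98, 'level': 12, 'name': 18}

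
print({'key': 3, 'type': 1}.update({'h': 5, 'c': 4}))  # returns None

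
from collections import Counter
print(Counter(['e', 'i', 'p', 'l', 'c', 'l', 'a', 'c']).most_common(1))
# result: [('l', 2)]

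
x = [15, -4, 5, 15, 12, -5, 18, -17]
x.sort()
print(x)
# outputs [-17, -5, -4, 5, 12, 15, 15, 18]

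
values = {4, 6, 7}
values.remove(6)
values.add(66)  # {4, 7, 66}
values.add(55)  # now {4, 7, 55, 66}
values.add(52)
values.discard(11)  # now {4, 7, 52, 55, 66}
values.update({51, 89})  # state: {4, 7, 51, 52, 55, 66, 89}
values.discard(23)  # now {4, 7, 51, 52, 55, 66, 89}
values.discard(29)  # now {4, 7, 51, 52, 55, 66, 89}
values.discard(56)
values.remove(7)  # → {4, 51, 52, 55, 66, 89}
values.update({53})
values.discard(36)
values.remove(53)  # {4, 51, 52, 55, 66, 89}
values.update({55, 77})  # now {4, 51, 52, 55, 66, 77, 89}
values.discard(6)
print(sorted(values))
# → [4, 51, 52, 55, 66, 77, 89]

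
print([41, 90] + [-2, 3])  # [41, 90, -2, 3]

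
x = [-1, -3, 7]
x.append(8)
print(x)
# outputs [-1, -3, 7, 8]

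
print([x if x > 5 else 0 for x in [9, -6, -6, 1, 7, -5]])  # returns [9, 0, 0, 0, 7, 0]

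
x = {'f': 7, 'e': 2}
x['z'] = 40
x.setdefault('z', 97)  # 40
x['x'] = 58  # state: {'f': 7, 'e': 2, 'z': 40, 'x': 58}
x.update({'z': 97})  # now {'f': 7, 'e': 2, 'z': 97, 'x': 58}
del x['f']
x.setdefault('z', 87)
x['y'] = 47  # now {'e': 2, 'z': 97, 'x': 58, 'y': 47}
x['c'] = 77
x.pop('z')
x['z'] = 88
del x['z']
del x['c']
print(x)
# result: {'e': 2, 'x': 58, 'y': 47}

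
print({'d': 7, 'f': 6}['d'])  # 7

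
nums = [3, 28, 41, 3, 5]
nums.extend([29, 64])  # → [3, 28, 41, 3, 5, 29, 64]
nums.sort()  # [3, 3, 5, 28, 29, 41, 64]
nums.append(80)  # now [3, 3, 5, 28, 29, 41, 64, 80]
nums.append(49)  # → [3, 3, 5, 28, 29, 41, 64, 80, 49]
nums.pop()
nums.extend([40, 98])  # [3, 3, 5, 28, 29, 41, 64, 80, 40, 98]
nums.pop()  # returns 98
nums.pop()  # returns 40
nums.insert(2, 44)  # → [3, 3, 44, 5, 28, 29, 41, 64, 80]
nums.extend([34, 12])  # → [3, 3, 44, 5, 28, 29, 41, 64, 80, 34, 12]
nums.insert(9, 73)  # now [3, 3, 44, 5, 28, 29, 41, 64, 80, 73, 34, 12]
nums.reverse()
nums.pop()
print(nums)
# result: [12, 34, 73, 80, 64, 41, 29, 28, 5, 44, 3]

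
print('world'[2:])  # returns rld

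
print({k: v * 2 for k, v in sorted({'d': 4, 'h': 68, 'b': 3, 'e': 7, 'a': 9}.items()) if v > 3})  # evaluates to {'a': 18, 'd': 8, 'e': 14, 'h': 136}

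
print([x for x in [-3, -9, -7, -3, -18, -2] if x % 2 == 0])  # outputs [-18, -2]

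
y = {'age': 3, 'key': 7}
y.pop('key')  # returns 7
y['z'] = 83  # {'age': 3, 'z': 83}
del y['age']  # {'z': 83}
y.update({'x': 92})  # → {'z': 83, 'x': 92}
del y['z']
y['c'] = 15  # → {'x': 92, 'c': 15}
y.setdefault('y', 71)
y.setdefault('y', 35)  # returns 71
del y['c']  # {'x': 92, 'y': 71}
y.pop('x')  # 92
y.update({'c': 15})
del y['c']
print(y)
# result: {'y': 71}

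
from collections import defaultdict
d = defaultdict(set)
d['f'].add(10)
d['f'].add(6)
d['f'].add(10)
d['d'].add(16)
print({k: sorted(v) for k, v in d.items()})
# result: {'f': [6, 10], 'd': [16]}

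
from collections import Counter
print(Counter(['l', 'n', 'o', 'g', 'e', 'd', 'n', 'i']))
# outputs Counter({'n': 2, 'l': 1, 'o': 1, 'g': 1, 'e': 1, 'd': 1, 'i': 1})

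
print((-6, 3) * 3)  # (-6, 3, -6, 3, -6, 3)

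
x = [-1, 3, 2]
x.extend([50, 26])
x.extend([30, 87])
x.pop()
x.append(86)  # [-1, 3, 2, 50, 26, 30, 86]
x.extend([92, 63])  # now [-1, 3, 2, 50, 26, 30, 86, 92, 63]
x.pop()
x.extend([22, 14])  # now [-1, 3, 2, 50, 26, 30, 86, 92, 22, 14]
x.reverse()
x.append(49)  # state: [14, 22, 92, 86, 30, 26, 50, 2, 3, -1, 49]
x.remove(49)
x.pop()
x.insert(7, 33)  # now [14, 22, 92, 86, 30, 26, 50, 33, 2, 3]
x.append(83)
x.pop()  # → 83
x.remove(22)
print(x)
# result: [14, 92, 86, 30, 26, 50, 33, 2, 3]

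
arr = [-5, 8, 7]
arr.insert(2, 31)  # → [-5, 8, 31, 7]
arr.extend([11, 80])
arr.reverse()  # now [80, 11, 7, 31, 8, -5]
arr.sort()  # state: [-5, 7, 8, 11, 31, 80]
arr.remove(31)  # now [-5, 7, 8, 11, 80]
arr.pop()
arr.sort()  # [-5, 7, 8, 11]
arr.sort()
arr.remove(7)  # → [-5, 8, 11]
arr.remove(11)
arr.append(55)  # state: [-5, 8, 55]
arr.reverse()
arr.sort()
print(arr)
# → [-5, 8, 55]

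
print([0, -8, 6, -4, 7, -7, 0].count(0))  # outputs 2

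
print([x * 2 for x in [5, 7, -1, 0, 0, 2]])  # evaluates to [10, 14, -2, 0, 0, 4]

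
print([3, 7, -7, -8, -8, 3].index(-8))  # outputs 3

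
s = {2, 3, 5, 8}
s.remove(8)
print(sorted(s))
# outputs [2, 3, 5]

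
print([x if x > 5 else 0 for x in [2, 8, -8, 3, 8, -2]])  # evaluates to [0, 8, 0, 0, 8, 0]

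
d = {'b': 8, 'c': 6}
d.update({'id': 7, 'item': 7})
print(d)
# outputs {'b': 8, 'c': 6, 'id': 7, 'item': 7}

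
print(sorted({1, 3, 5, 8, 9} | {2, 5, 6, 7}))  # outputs [1, 2, 3, 5, 6, 7, 8, 9]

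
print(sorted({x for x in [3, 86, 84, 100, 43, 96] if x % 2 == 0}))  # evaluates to [84, 86, 96, 100]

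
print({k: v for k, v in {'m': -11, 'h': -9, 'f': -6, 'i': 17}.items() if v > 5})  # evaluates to {'i': 17}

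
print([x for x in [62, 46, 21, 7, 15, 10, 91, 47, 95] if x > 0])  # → [62, 46, 21, 7, 15, 10, 91, 47, 95]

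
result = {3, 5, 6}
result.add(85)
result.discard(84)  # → {3, 5, 6, 85}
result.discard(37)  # {3, 5, 6, 85}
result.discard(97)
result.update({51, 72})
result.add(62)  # {3, 5, 6, 51, 62, 72, 85}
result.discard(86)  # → {3, 5, 6, 51, 62, 72, 85}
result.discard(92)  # {3, 5, 6, 51, 62, 72, 85}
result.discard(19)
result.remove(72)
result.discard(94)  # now {3, 5, 6, 51, 62, 85}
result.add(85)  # {3, 5, 6, 51, 62, 85}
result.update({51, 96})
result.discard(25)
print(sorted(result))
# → [3, 5, 6, 51, 62, 85, 96]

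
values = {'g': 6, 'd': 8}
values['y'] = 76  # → {'g': 6, 'd': 8, 'y': 76}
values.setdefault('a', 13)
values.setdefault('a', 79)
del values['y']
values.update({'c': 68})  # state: {'g': 6, 'd': 8, 'a': 13, 'c': 68}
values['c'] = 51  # {'g': 6, 'd': 8, 'a': 13, 'c': 51}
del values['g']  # {'d': 8, 'a': 13, 'c': 51}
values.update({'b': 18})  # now {'d': 8, 'a': 13, 'c': 51, 'b': 18}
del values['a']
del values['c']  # {'d': 8, 'b': 18}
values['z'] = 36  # {'d': 8, 'b': 18, 'z': 36}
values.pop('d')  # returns 8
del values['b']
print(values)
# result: {'z': 36}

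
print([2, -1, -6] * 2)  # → [2, -1, -6, 2, -1, -6]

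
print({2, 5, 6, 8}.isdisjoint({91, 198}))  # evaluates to True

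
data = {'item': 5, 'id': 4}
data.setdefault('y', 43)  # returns 43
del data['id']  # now {'item': 5, 'y': 43}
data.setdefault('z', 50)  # 50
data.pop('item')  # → 5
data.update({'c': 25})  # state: {'y': 43, 'z': 50, 'c': 25}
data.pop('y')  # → 43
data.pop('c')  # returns 25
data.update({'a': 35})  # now {'z': 50, 'a': 35}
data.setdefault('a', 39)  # 35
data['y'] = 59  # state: {'z': 50, 'a': 35, 'y': 59}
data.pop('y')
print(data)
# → {'z': 50, 'a': 35}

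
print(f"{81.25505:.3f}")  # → 81.255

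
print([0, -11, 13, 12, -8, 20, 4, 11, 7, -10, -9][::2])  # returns [0, 13, -8, 4, 7, -9]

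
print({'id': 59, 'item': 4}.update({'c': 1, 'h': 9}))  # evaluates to None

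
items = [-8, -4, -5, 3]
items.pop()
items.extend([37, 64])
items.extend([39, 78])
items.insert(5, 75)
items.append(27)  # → [-8, -4, -5, 37, 64, 75, 39, 78, 27]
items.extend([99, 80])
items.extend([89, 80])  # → [-8, -4, -5, 37, 64, 75, 39, 78, 27, 99, 80, 89, 80]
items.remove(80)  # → [-8, -4, -5, 37, 64, 75, 39, 78, 27, 99, 89, 80]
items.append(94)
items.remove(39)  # [-8, -4, -5, 37, 64, 75, 78, 27, 99, 89, 80, 94]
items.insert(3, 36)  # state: [-8, -4, -5, 36, 37, 64, 75, 78, 27, 99, 89, 80, 94]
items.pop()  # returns 94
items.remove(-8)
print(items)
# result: [-4, -5, 36, 37, 64, 75, 78, 27, 99, 89, 80]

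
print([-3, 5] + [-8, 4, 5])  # [-3, 5, -8, 4, 5]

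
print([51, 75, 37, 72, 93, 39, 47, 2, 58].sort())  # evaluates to None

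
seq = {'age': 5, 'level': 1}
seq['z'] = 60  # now {'age': 5, 'level': 1, 'z': 60}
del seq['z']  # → {'age': 5, 'level': 1}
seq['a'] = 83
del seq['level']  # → {'age': 5, 'a': 83}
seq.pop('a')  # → 83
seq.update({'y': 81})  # {'age': 5, 'y': 81}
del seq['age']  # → {'y': 81}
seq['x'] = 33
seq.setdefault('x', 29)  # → 33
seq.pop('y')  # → 81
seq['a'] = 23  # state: {'x': 33, 'a': 23}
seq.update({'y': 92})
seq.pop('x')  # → 33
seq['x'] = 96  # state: {'a': 23, 'y': 92, 'x': 96}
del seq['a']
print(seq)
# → {'y': 92, 'x': 96}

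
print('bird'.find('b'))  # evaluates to 0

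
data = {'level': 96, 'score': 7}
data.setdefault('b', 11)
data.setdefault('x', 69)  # 69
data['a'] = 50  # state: {'level': 96, 'score': 7, 'b': 11, 'x': 69, 'a': 50}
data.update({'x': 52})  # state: {'level': 96, 'score': 7, 'b': 11, 'x': 52, 'a': 50}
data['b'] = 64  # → {'level': 96, 'score': 7, 'b': 64, 'x': 52, 'a': 50}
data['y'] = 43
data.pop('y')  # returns 43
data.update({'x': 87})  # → {'level': 96, 'score': 7, 'b': 64, 'x': 87, 'a': 50}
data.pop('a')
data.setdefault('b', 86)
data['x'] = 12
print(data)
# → {'level': 96, 'score': 7, 'b': 64, 'x': 12}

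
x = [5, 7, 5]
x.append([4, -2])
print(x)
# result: [5, 7, 5, [4, -2]]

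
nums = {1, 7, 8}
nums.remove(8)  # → {1, 7}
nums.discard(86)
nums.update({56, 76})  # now {1, 7, 56, 76}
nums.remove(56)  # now {1, 7, 76}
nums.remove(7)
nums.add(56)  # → {1, 56, 76}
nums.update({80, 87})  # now {1, 56, 76, 80, 87}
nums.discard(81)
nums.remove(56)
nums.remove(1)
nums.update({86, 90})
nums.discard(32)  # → {76, 80, 86, 87, 90}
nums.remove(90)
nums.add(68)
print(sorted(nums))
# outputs [68, 76, 80, 86, 87]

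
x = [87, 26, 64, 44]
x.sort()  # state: [26, 44, 64, 87]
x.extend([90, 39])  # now [26, 44, 64, 87, 90, 39]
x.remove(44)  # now [26, 64, 87, 90, 39]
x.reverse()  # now [39, 90, 87, 64, 26]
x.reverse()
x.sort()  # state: [26, 39, 64, 87, 90]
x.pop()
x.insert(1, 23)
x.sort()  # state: [23, 26, 39, 64, 87]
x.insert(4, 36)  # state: [23, 26, 39, 64, 36, 87]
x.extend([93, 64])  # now [23, 26, 39, 64, 36, 87, 93, 64]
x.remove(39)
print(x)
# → [23, 26, 64, 36, 87, 93, 64]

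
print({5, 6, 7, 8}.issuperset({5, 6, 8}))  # True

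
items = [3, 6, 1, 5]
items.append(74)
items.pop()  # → 74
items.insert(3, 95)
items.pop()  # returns 5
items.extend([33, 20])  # [3, 6, 1, 95, 33, 20]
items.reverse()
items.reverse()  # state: [3, 6, 1, 95, 33, 20]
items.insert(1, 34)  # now [3, 34, 6, 1, 95, 33, 20]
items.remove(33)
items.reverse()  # [20, 95, 1, 6, 34, 3]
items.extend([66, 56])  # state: [20, 95, 1, 6, 34, 3, 66, 56]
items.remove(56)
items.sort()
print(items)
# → [1, 3, 6, 20, 34, 66, 95]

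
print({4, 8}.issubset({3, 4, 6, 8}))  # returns True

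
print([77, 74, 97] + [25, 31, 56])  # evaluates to [77, 74, 97, 25, 31, 56]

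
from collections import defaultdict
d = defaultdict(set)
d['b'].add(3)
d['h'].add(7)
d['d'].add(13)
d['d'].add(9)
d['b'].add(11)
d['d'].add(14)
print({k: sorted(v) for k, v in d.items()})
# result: {'b': [3, 11], 'h': [7], 'd': [9, 13, 14]}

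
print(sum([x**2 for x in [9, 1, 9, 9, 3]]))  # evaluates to 253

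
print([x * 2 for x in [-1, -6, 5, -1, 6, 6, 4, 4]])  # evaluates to [-2, -12, 10, -2, 12, 12, 8, 8]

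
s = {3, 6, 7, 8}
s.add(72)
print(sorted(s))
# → [3, 6, 7, 8, 72]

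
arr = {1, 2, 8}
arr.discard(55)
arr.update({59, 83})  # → {1, 2, 8, 59, 83}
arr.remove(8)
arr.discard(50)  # {1, 2, 59, 83}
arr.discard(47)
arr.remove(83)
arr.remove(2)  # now {1, 59}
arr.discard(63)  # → {1, 59}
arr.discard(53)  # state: {1, 59}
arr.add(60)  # {1, 59, 60}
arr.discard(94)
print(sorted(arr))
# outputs [1, 59, 60]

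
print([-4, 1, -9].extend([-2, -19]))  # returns None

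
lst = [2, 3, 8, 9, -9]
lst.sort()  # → [-9, 2, 3, 8, 9]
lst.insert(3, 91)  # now [-9, 2, 3, 91, 8, 9]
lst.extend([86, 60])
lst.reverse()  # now [60, 86, 9, 8, 91, 3, 2, -9]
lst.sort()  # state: [-9, 2, 3, 8, 9, 60, 86, 91]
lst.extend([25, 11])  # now [-9, 2, 3, 8, 9, 60, 86, 91, 25, 11]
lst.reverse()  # [11, 25, 91, 86, 60, 9, 8, 3, 2, -9]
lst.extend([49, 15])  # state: [11, 25, 91, 86, 60, 9, 8, 3, 2, -9, 49, 15]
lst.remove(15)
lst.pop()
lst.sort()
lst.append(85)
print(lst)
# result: [-9, 2, 3, 8, 9, 11, 25, 60, 86, 91, 85]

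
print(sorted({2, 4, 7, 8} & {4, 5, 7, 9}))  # [4, 7]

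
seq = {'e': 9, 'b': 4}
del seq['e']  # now {'b': 4}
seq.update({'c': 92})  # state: {'b': 4, 'c': 92}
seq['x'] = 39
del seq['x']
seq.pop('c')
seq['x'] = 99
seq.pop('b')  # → 4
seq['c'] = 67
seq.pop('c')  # 67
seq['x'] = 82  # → {'x': 82}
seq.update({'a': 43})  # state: {'x': 82, 'a': 43}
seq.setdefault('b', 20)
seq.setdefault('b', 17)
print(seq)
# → {'x': 82, 'a': 43, 'b': 20}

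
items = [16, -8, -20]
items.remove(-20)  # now [16, -8]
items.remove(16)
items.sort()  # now [-8]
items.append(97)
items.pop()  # 97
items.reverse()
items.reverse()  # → [-8]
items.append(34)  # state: [-8, 34]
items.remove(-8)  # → [34]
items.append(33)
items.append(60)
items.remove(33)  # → [34, 60]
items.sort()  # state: [34, 60]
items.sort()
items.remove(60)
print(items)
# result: [34]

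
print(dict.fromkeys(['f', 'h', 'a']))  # {'f': None, 'h': None, 'a': None}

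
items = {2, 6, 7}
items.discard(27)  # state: {2, 6, 7}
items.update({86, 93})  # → {2, 6, 7, 86, 93}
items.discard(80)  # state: {2, 6, 7, 86, 93}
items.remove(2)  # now {6, 7, 86, 93}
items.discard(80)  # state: {6, 7, 86, 93}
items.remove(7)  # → {6, 86, 93}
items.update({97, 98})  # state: {6, 86, 93, 97, 98}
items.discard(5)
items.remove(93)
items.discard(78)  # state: {6, 86, 97, 98}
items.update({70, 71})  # {6, 70, 71, 86, 97, 98}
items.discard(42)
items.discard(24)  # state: {6, 70, 71, 86, 97, 98}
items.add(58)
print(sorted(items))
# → [6, 58, 70, 71, 86, 97, 98]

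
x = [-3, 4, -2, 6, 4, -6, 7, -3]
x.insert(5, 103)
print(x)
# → [-3, 4, -2, 6, 4, 103, -6, 7, -3]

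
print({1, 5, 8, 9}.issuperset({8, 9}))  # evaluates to True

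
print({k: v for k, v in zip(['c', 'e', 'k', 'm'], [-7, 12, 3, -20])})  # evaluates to {'c': -7, 'e': 12, 'k': 3, 'm': -20}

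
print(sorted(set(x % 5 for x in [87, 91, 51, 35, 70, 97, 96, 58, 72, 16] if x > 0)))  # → [0, 1, 2, 3]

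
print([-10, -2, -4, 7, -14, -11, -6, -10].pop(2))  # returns -4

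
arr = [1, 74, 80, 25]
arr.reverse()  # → [25, 80, 74, 1]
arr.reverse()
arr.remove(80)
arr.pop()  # 25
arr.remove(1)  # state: [74]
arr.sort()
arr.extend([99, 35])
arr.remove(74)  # [99, 35]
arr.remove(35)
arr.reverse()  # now [99]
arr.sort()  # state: [99]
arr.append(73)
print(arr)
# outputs [99, 73]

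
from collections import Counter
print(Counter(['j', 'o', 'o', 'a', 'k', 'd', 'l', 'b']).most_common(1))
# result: [('o', 2)]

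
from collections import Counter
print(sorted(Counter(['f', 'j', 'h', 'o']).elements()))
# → ['f', 'h', 'j', 'o']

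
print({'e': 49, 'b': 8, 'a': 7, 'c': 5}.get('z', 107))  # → 107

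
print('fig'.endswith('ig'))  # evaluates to True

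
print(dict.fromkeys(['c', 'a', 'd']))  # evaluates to {'c': None, 'a': None, 'd': None}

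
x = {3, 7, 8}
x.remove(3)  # {7, 8}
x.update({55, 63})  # {7, 8, 55, 63}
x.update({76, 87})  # {7, 8, 55, 63, 76, 87}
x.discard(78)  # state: {7, 8, 55, 63, 76, 87}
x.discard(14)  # {7, 8, 55, 63, 76, 87}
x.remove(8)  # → {7, 55, 63, 76, 87}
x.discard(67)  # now {7, 55, 63, 76, 87}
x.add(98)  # {7, 55, 63, 76, 87, 98}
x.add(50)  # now {7, 50, 55, 63, 76, 87, 98}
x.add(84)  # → {7, 50, 55, 63, 76, 84, 87, 98}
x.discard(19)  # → {7, 50, 55, 63, 76, 84, 87, 98}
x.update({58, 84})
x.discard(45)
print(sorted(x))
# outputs [7, 50, 55, 58, 63, 76, 84, 87, 98]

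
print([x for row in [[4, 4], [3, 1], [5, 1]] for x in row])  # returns [4, 4, 3, 1, 5, 1]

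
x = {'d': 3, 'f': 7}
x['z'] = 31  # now {'d': 3, 'f': 7, 'z': 31}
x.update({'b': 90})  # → {'d': 3, 'f': 7, 'z': 31, 'b': 90}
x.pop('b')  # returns 90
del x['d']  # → {'f': 7, 'z': 31}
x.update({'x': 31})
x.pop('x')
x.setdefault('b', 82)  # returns 82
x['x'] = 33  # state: {'f': 7, 'z': 31, 'b': 82, 'x': 33}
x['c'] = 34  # {'f': 7, 'z': 31, 'b': 82, 'x': 33, 'c': 34}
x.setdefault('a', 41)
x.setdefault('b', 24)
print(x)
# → {'f': 7, 'z': 31, 'b': 82, 'x': 33, 'c': 34, 'a': 41}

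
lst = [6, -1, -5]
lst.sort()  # [-5, -1, 6]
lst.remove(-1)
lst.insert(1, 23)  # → [-5, 23, 6]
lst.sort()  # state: [-5, 6, 23]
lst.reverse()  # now [23, 6, -5]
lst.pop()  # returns -5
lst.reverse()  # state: [6, 23]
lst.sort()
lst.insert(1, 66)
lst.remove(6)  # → [66, 23]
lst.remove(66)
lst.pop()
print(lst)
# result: []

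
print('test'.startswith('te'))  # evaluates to True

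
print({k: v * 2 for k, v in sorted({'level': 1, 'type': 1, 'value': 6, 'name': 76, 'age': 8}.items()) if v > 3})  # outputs {'age': 16, 'name': 152, 'value': 12}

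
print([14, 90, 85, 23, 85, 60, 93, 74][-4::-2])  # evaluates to [85, 85, 14]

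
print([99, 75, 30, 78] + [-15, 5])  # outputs [99, 75, 30, 78, -15, 5]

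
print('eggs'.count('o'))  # 0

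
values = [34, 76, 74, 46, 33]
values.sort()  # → [33, 34, 46, 74, 76]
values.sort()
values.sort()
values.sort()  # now [33, 34, 46, 74, 76]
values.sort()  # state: [33, 34, 46, 74, 76]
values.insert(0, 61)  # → [61, 33, 34, 46, 74, 76]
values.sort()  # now [33, 34, 46, 61, 74, 76]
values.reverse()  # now [76, 74, 61, 46, 34, 33]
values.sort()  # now [33, 34, 46, 61, 74, 76]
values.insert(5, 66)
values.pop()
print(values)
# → [33, 34, 46, 61, 74, 66]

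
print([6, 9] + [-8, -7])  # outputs [6, 9, -8, -7]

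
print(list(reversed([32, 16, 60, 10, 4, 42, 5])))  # [5, 42, 4, 10, 60, 16, 32]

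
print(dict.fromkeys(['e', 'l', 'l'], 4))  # {'e': 4, 'l': 4}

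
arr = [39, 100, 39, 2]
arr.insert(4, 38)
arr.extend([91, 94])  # [39, 100, 39, 2, 38, 91, 94]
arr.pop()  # 94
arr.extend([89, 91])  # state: [39, 100, 39, 2, 38, 91, 89, 91]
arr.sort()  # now [2, 38, 39, 39, 89, 91, 91, 100]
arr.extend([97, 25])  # [2, 38, 39, 39, 89, 91, 91, 100, 97, 25]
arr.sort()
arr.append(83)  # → [2, 25, 38, 39, 39, 89, 91, 91, 97, 100, 83]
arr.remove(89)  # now [2, 25, 38, 39, 39, 91, 91, 97, 100, 83]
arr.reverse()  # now [83, 100, 97, 91, 91, 39, 39, 38, 25, 2]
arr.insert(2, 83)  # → [83, 100, 83, 97, 91, 91, 39, 39, 38, 25, 2]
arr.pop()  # 2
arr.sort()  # [25, 38, 39, 39, 83, 83, 91, 91, 97, 100]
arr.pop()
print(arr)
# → [25, 38, 39, 39, 83, 83, 91, 91, 97]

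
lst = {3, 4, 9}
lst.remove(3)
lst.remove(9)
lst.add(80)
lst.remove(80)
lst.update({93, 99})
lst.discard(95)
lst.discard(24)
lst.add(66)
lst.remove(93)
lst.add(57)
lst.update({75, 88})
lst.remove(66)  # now {4, 57, 75, 88, 99}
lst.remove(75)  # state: {4, 57, 88, 99}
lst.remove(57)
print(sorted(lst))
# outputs [4, 88, 99]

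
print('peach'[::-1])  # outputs hcaep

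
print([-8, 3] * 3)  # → [-8, 3, -8, 3, -8, 3]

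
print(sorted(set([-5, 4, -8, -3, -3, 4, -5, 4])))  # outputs [-8, -5, -3, 4]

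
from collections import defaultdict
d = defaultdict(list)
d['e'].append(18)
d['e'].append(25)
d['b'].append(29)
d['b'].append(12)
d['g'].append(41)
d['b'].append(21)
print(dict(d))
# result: {'e': [18, 25], 'b': [29, 12, 21], 'g': [41]}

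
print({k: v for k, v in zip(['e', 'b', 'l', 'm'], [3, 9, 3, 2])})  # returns {'e': 3, 'b': 9, 'l': 3, 'm': 2}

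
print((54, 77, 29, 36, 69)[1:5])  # (77, 29, 36, 69)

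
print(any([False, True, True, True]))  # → True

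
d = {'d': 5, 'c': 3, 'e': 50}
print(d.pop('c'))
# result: 3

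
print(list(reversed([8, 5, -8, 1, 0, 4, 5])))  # [5, 4, 0, 1, -8, 5, 8]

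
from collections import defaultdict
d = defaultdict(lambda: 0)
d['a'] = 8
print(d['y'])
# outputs 0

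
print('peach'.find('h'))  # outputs 4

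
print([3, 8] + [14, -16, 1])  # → [3, 8, 14, -16, 1]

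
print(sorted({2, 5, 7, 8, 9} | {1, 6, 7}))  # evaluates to [1, 2, 5, 6, 7, 8, 9]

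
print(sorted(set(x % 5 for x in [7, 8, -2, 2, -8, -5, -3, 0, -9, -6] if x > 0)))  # [2, 3]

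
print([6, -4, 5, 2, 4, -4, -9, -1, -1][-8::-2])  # [-4]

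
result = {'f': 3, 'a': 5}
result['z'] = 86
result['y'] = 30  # {'f': 3, 'a': 5, 'z': 86, 'y': 30}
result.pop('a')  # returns 5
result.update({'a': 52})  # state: {'f': 3, 'z': 86, 'y': 30, 'a': 52}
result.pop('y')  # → 30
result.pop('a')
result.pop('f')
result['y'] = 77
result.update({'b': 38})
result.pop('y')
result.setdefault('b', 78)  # 38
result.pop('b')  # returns 38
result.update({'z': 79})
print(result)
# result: {'z': 79}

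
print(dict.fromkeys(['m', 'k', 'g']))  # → {'m': None, 'k': None, 'g': None}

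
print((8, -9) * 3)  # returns (8, -9, 8, -9, 8, -9)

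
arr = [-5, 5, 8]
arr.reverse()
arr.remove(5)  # [8, -5]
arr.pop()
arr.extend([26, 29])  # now [8, 26, 29]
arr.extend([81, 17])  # [8, 26, 29, 81, 17]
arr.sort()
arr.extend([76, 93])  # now [8, 17, 26, 29, 81, 76, 93]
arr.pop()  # 93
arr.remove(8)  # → [17, 26, 29, 81, 76]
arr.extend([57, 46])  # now [17, 26, 29, 81, 76, 57, 46]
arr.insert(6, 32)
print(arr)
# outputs [17, 26, 29, 81, 76, 57, 32, 46]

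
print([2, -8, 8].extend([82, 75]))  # None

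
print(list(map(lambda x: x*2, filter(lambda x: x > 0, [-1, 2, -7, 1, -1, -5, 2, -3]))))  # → [4, 2, 4]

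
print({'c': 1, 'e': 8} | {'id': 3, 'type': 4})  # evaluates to {'c': 1, 'e': 8, 'id': 3, 'type': 4}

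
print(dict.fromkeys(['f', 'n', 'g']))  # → {'f': None, 'n': None, 'g': None}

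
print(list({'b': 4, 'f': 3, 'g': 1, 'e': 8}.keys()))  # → ['b', 'f', 'g', 'e']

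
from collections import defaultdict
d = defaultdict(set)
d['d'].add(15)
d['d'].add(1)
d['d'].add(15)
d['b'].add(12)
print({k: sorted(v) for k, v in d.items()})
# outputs {'d': [1, 15], 'b': [12]}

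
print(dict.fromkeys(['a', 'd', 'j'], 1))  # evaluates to {'a': 1, 'd': 1, 'j': 1}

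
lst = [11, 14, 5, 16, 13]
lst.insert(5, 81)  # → [11, 14, 5, 16, 13, 81]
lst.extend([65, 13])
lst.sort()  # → [5, 11, 13, 13, 14, 16, 65, 81]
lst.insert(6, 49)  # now [5, 11, 13, 13, 14, 16, 49, 65, 81]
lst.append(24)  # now [5, 11, 13, 13, 14, 16, 49, 65, 81, 24]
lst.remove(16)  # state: [5, 11, 13, 13, 14, 49, 65, 81, 24]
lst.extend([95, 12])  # [5, 11, 13, 13, 14, 49, 65, 81, 24, 95, 12]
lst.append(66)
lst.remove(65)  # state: [5, 11, 13, 13, 14, 49, 81, 24, 95, 12, 66]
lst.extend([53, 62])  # [5, 11, 13, 13, 14, 49, 81, 24, 95, 12, 66, 53, 62]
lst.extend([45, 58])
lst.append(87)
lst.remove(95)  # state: [5, 11, 13, 13, 14, 49, 81, 24, 12, 66, 53, 62, 45, 58, 87]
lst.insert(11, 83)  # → [5, 11, 13, 13, 14, 49, 81, 24, 12, 66, 53, 83, 62, 45, 58, 87]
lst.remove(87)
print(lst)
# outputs [5, 11, 13, 13, 14, 49, 81, 24, 12, 66, 53, 83, 62, 45, 58]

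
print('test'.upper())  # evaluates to TEST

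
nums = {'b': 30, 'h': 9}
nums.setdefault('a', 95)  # 95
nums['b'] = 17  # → {'b': 17, 'h': 9, 'a': 95}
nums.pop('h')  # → 9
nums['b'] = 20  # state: {'b': 20, 'a': 95}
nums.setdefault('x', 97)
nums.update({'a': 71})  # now {'b': 20, 'a': 71, 'x': 97}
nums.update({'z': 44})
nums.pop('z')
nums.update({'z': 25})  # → {'b': 20, 'a': 71, 'x': 97, 'z': 25}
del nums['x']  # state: {'b': 20, 'a': 71, 'z': 25}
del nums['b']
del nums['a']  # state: {'z': 25}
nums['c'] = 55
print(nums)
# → {'z': 25, 'c': 55}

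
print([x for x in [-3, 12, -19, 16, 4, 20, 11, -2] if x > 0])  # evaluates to [12, 16, 4, 20, 11]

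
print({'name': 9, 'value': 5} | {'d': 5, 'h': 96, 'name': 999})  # {'name': 999, 'value': 5, 'd': 5, 'h': 96}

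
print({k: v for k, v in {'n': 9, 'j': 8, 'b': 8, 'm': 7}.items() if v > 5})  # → {'n': 9, 'j': 8, 'b': 8, 'm': 7}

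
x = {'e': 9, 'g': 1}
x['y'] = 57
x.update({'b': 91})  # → {'e': 9, 'g': 1, 'y': 57, 'b': 91}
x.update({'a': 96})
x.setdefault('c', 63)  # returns 63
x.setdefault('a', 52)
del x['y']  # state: {'e': 9, 'g': 1, 'b': 91, 'a': 96, 'c': 63}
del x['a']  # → {'e': 9, 'g': 1, 'b': 91, 'c': 63}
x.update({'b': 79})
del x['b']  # {'e': 9, 'g': 1, 'c': 63}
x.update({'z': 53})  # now {'e': 9, 'g': 1, 'c': 63, 'z': 53}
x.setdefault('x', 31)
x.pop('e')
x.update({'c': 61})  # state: {'g': 1, 'c': 61, 'z': 53, 'x': 31}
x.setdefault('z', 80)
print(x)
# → {'g': 1, 'c': 61, 'z': 53, 'x': 31}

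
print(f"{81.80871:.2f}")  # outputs 81.81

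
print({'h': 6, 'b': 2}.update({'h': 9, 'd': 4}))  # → None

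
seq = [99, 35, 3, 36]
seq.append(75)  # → [99, 35, 3, 36, 75]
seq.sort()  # [3, 35, 36, 75, 99]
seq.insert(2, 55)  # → [3, 35, 55, 36, 75, 99]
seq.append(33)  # [3, 35, 55, 36, 75, 99, 33]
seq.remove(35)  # [3, 55, 36, 75, 99, 33]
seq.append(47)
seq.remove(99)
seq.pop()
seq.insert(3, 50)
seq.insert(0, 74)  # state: [74, 3, 55, 36, 50, 75, 33]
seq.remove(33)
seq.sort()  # [3, 36, 50, 55, 74, 75]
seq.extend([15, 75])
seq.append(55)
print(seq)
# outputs [3, 36, 50, 55, 74, 75, 15, 75, 55]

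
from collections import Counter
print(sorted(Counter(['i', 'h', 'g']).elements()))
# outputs ['g', 'h', 'i']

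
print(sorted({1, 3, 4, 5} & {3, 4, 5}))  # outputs [3, 4, 5]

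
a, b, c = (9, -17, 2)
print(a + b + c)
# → -6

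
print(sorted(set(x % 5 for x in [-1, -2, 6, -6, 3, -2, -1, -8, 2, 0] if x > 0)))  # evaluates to [1, 2, 3]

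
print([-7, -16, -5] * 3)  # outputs [-7, -16, -5, -7, -16, -5, -7, -16, -5]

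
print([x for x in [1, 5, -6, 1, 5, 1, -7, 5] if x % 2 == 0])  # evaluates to [-6]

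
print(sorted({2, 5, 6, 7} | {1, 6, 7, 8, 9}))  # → [1, 2, 5, 6, 7, 8, 9]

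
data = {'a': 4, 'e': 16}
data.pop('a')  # 4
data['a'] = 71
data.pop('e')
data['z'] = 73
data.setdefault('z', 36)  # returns 73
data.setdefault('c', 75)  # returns 75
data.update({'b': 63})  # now {'a': 71, 'z': 73, 'c': 75, 'b': 63}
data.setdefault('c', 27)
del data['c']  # {'a': 71, 'z': 73, 'b': 63}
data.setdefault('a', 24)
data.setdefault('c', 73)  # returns 73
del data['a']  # {'z': 73, 'b': 63, 'c': 73}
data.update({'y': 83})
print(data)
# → {'z': 73, 'b': 63, 'c': 73, 'y': 83}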